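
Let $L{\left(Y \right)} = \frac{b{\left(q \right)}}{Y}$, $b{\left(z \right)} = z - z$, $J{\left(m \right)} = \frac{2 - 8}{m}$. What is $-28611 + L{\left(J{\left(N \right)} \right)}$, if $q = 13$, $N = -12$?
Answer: $-28611$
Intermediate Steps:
$J{\left(m \right)} = - \frac{6}{m}$ ($J{\left(m \right)} = \frac{2 - 8}{m} = - \frac{6}{m}$)
$b{\left(z \right)} = 0$
$L{\left(Y \right)} = 0$ ($L{\left(Y \right)} = \frac{0}{Y} = 0$)
$-28611 + L{\left(J{\left(N \right)} \right)} = -28611 + 0 = -28611$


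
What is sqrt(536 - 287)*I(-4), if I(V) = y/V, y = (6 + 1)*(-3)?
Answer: 21*sqrt(249)/4 ≈ 82.844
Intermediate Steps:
y = -21 (y = 7*(-3) = -21)
I(V) = -21/V
sqrt(536 - 287)*I(-4) = sqrt(536 - 287)*(-21/(-4)) = sqrt(249)*(-21*(-1/4)) = sqrt(249)*(21/4) = 21*sqrt(249)/4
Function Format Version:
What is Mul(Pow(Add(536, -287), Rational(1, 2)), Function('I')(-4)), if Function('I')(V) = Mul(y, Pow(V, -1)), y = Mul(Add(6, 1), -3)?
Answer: Mul(Rational(21, 4), Pow(249, Rational(1, 2))) ≈ 82.844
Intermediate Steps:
y = -21 (y = Mul(7, -3) = -21)
Function('I')(V) = Mul(-21, Pow(V, -1))
Mul(Pow(Add(536, -287), Rational(1, 2)), Function('I')(-4)) = Mul(Pow(Add(536, -287), Rational(1, 2)), Mul(-21, Pow(-4, -1))) = Mul(Pow(249, Rational(1, 2)), Mul(-21, Rational(-1, 4))) = Mul(Pow(249, Rational(1, 2)), Rational(21, 4)) = Mul(Rational(21, 4), Pow(249, Rational(1, 2)))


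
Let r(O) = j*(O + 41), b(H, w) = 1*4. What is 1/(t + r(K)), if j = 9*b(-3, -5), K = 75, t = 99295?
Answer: 1/103471 ≈ 9.6645e-6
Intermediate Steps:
b(H, w) = 4
j = 36 (j = 9*4 = 36)
r(O) = 1476 + 36*O (r(O) = 36*(O + 41) = 36*(41 + O) = 1476 + 36*O)
1/(t + r(K)) = 1/(99295 + (1476 + 36*75)) = 1/(99295 + (1476 + 2700)) = 1/(99295 + 4176) = 1/103471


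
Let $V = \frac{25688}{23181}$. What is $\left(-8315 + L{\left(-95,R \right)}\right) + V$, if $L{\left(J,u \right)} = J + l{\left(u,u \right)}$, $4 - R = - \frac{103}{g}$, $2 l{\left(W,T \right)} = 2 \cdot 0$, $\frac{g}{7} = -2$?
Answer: $- \frac{194926522}{23181} \approx -8408.9$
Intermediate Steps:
$g = -14$ ($g = 7 \left(-2\right) = -14$)
$V = \frac{25688}{23181}$ ($V = 25688 \cdot \frac{1}{23181} = \frac{25688}{23181} \approx 1.1081$)
$l{\left(W,T \right)} = 0$ ($l{\left(W,T \right)} = \frac{2 \cdot 0}{2} = \frac{1}{2} \cdot 0 = 0$)
$R = - \frac{47}{14}$ ($R = 4 - - \frac{103}{-14} = 4 - \left(-103\right) \left(- \frac{1}{14}\right) = 4 - \frac{103}{14} = - \frac{47}{14} \approx -3.3571$)
$L{\left(J,u \right)} = J$ ($L{\left(J,u \right)} = J + 0 = J$)
$\left(-8315 + L{\left(-95,R \right)}\right) + V = \left(-8315 - 95\right) + \frac{25688}{23181} = -8410 + \frac{25688}{23181} = - \frac{194926522}{23181}$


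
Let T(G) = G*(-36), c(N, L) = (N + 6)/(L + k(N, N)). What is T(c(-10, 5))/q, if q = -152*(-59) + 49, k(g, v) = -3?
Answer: 72/9017 ≈ 0.0079849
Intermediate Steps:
c(N, L) = (6 + N)/(-3 + L) (c(N, L) = (N + 6)/(L - 3) = (6 + N)/(-3 + L))
T(G) = -36*G
q = 9017 (q = 8968 + 49 = 9017)
T(c(-10, 5))/q = -36*(6 - 10)/(-3 + 5)/9017 = -36*(-4)/2*(1/9017) = -18*(-4)*(1/9017) = -36*(-2)*(1/9017) = 72*(1/9017) = 72/9017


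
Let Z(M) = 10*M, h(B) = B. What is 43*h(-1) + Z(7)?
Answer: 27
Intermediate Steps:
43*h(-1) + Z(7) = 43*(-1) + 10*7 = -43 + 70 = 27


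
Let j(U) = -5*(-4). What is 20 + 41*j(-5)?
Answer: 840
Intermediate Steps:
j(U) = 20
20 + 41*j(-5) = 20 + 41*20 = 20 + 820 = 840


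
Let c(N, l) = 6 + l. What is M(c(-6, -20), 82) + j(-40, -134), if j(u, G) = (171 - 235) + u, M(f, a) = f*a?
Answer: -1252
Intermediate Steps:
M(f, a) = a*f
j(u, G) = -64 + u
M(c(-6, -20), 82) + j(-40, -134) = 82*(6 - 20) + (-64 - 40) = 82*(-14) - 104 = -1148 - 104 = -1252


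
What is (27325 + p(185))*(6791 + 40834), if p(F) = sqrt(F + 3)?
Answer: 1301353125 + 95250*sqrt(47) ≈ 1.3020e+9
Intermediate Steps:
p(F) = sqrt(3 + F)
(27325 + p(185))*(6791 + 40834) = (27325 + sqrt(3 + 185))*(6791 + 40834) = (27325 + sqrt(188))*47625 = (27325 + 2*sqrt(47))*47625 = 1301353125 + 95250*sqrt(47)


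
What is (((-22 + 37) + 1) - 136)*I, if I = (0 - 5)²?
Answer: -3000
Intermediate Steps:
I = 25 (I = (-5)² = 25)
(((-22 + 37) + 1) - 136)*I = (((-22 + 37) + 1) - 136)*25 = ((15 + 1) - 136)*25 = (16 - 136)*25 = -120*25 = -3000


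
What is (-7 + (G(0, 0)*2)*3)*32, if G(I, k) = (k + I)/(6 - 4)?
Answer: -224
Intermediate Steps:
G(I, k) = I/2 + k/2 (G(I, k) = (I + k)/2 = (I + k)*(1/2) = I/2 + k/2)
(-7 + (G(0, 0)*2)*3)*32 = (-7 + (((1/2)*0 + (1/2)*0)*2)*3)*32 = (-7 + ((0 + 0)*2)*3)*32 = (-7 + (0*2)*3)*32 = (-7 + 0*3)*32 = (-7 + 0)*32 = -7*32 = -224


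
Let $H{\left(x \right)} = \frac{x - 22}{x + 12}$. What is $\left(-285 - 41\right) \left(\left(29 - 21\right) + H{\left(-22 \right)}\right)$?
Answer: $- \frac{20212}{5} \approx -4042.4$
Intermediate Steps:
$H{\left(x \right)} = \frac{-22 + x}{12 + x}$
$\left(-285 - 41\right) \left(\left(29 - 21\right) + H{\left(-22 \right)}\right) = \left(-285 - 41\right) \left(\left(29 - 21\right) + \frac{-22 - 22}{12 - 22}\right) = - 326 \left(8 + \frac{1}{-10} \left(-44\right)\right) = - 326 \left(8 - - \frac{22}{5}\right) = - 326 \left(8 + \frac{22}{5}\right) = \left(-326\right) \frac{62}{5} = - \frac{20212}{5}$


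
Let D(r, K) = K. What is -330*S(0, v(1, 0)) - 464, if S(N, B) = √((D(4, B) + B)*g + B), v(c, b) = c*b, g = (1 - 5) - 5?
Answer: -464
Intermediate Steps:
g = -9 (g = -4 - 5 = -9)
v(c, b) = b*c
S(N, B) = √17*√(-B) (S(N, B) = √((B + B)*(-9) + B) = √((2*B)*(-9) + B) = √(-18*B + B) = √(-17*B) = √17*√(-B))
-330*S(0, v(1, 0)) - 464 = -330*√17*√(-0) - 464 = -330*√17*√(-1*0) - 464 = -330*√17*√0 - 464 = -330*√17*0 - 464 = -330*0 - 464 = 0 - 464 = -464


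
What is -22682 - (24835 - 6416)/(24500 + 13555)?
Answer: -863181929/38055 ≈ -22682.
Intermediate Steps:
-22682 - (24835 - 6416)/(24500 + 13555) = -22682 - 18419/38055 = -863181929/38055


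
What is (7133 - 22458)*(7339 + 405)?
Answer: -118676800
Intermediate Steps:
(7133 - 22458)*(7339 + 405) = -15325*7744 = -118676800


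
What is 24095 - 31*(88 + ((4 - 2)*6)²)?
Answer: 16903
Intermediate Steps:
24095 - 31*(88 + ((4 - 2)*6)²) = 24095 - 31*(88 + (2*6)²) = 24095 - 31*(88 + 12²) = 24095 - 31*(88 + 144) = 24095 - 31*232 = 24095 - 1*7192 = 24095 - 7192 = 16903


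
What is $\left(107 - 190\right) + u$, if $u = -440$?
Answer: $-523$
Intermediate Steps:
$\left(107 - 190\right) + u = \left(107 - 190\right) - 440 = -83 - 440 = -523$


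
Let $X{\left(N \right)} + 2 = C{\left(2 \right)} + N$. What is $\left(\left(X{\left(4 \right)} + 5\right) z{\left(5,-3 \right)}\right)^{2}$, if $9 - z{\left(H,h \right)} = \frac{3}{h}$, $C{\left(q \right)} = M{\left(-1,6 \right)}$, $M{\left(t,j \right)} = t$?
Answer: $3600$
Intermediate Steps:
$C{\left(q \right)} = -1$
$z{\left(H,h \right)} = 9 - \frac{3}{h}$
$X{\left(N \right)} = -3 + N$ ($X{\left(N \right)} = -2 + \left(-1 + N\right) = -3 + N$)
$\left(\left(X{\left(4 \right)} + 5\right) z{\left(5,-3 \right)}\right)^{2} = \left(\left(\left(-3 + 4\right) + 5\right) \left(9 - \frac{3}{-3}\right)\right)^{2} = \left(\left(1 + 5\right) \left(9 - -1\right)\right)^{2} = \left(6 \left(9 + 1\right)\right)^{2} = \left(6 \cdot 10\right)^{2} = 60^{2} = 3600$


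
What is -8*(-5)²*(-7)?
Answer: 1400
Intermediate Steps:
-8*(-5)²*(-7) = -8*25*(-7) = -200*(-7) = 1400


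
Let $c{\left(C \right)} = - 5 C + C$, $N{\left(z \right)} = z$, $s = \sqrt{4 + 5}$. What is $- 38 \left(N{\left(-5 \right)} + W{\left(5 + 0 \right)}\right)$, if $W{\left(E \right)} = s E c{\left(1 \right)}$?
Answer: $2470$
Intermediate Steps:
$s = 3$ ($s = \sqrt{9} = 3$)
$c{\left(C \right)} = - 4 C$
$W{\left(E \right)} = - 12 E$ ($W{\left(E \right)} = 3 E \left(\left(-4\right) 1\right) = 3 E \left(-4\right) = - 12 E$)
$- 38 \left(N{\left(-5 \right)} + W{\left(5 + 0 \right)}\right) = - 38 \left(-5 - 12 \left(5 + 0\right)\right) = - 38 \left(-5 - 60\right) = \left(-38\right) \left(-65\right) = 2470$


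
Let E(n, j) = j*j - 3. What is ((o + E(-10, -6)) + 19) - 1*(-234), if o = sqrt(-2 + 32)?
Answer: 286 + sqrt(30) ≈ 291.48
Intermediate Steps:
E(n, j) = -3 + j**2 (E(n, j) = j**2 - 3 = -3 + j**2)
o = sqrt(30) ≈ 5.4772
((o + E(-10, -6)) + 19) - 1*(-234) = ((sqrt(30) + (-3 + (-6)**2)) + 19) - 1*(-234) = ((sqrt(30) + (-3 + 36)) + 19) + 234 = ((sqrt(30) + 33) + 19) + 234 = ((33 + sqrt(30)) + 19) + 234 = (52 + sqrt(30)) + 234 = 286 + sqrt(30)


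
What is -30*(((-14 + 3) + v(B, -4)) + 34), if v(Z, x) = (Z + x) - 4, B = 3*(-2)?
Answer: -270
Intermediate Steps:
B = -6
v(Z, x) = -4 + Z + x
-30*(((-14 + 3) + v(B, -4)) + 34) = -30*(((-14 + 3) + (-4 - 6 - 4)) + 34) = -30*((-11 - 14) + 34) = -30*(-25 + 34) = -30*9 = -270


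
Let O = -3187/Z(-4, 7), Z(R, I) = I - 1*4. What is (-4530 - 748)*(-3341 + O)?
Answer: 69722380/3 ≈ 2.3241e+7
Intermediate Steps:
Z(R, I) = -4 + I (Z(R, I) = I - 4 = -4 + I)
O = -3187/3 (O = -3187/(-4 + 7) = -3187/3 ≈ -1062.3)
(-4530 - 748)*(-3341 + O) = (-4530 - 748)*(-3341 - 3187/3) = -5278*(-13210/3) = 69722380/3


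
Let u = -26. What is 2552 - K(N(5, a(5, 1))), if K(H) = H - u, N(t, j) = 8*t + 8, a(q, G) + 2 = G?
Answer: 2478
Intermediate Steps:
a(q, G) = -2 + G
N(t, j) = 8 + 8*t
K(H) = 26 + H (K(H) = H - 1*(-26) = H + 26 = 26 + H)
2552 - K(N(5, a(5, 1))) = 2552 - (26 + (8 + 8*5)) = 2552 - (26 + (8 + 40)) = 2552 - (26 + 48) = 2552 - 1*74 = 2552 - 74 = 2478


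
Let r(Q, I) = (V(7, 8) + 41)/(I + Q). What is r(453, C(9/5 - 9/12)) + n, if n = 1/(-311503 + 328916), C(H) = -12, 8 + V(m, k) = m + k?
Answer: 278755/2559711 ≈ 0.10890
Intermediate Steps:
V(m, k) = -8 + k + m (V(m, k) = -8 + (m + k) = -8 + (k + m) = -8 + k + m)
r(Q, I) = 48/(I + Q) (r(Q, I) = ((-8 + 8 + 7) + 41)/(I + Q) = (7 + 41)/(I + Q) = 48/(I + Q))
n = 1/17413 ≈ 5.7428e-5
r(453, C(9/5 - 9/12)) + n = 48/(-12 + 453) + 1/17413 = 48/441 + 1/17413 = 48*(1/441) + 1/17413 = 16/147 + 1/17413 = 278755/2559711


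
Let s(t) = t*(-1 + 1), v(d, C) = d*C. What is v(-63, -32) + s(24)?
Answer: 2016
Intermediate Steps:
v(d, C) = C*d
s(t) = 0 (s(t) = t*0 = 0)
v(-63, -32) + s(24) = -32*(-63) + 0 = 2016 + 0 = 2016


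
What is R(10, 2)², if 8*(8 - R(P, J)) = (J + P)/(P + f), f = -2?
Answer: 15625/256 ≈ 61.035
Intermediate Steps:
R(P, J) = 8 - (J + P)/(8*(-2 + P)) (R(P, J) = 8 - (J + P)/(8*(P - 2)) = 8 - (J + P)/(8*(-2 + P)))
R(10, 2)² = ((-128 - 1*2 + 63*10)/(8*(-2 + 10)))² = ((⅛)*(-128 - 2 + 630)/8)² = ((⅛)*(⅛)*500)² = (125/16)² = 15625/256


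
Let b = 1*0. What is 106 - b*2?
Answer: 106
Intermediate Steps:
b = 0
106 - b*2 = 106 - 1*0*2 = 106 + 0*2 = 106 + 0 = 106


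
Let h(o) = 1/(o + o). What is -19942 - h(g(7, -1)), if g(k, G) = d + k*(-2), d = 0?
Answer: -558375/28 ≈ -19942.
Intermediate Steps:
g(k, G) = -2*k (g(k, G) = 0 + k*(-2) = 0 - 2*k = -2*k)
h(o) = 1/(2*o)
-19942 - h(g(7, -1)) = -19942 - 1/(2*((-2*7))) = -19942 - 1/(2*(-14)) = -19942 - (-1)/(2*14) = -19942 - 1*(-1/28) = -19942 + 1/28 = -558375/28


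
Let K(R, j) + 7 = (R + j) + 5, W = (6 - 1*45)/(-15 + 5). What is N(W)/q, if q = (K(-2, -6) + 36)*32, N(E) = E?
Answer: 3/640 ≈ 0.0046875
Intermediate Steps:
W = 39/10 (W = (6 - 45)/(-10) = -39*(-⅒) = 39/10 ≈ 3.9000)
K(R, j) = -2 + R + j (K(R, j) = -7 + ((R + j) + 5) = -7 + (5 + R + j) = -2 + R + j)
q = 832 (q = ((-2 - 2 - 6) + 36)*32 = (-10 + 36)*32 = 26*32 = 832)
N(W)/q = (39/10)/832 = (39/10)*(1/832) = 3/640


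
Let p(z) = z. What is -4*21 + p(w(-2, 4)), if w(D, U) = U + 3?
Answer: -77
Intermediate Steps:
w(D, U) = 3 + U
-4*21 + p(w(-2, 4)) = -4*21 + (3 + 4) = -84 + 7 = -77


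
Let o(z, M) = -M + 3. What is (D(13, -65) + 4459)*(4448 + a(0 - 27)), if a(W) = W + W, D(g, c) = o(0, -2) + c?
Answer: 19329206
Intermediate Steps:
o(z, M) = 3 - M
D(g, c) = 5 + c (D(g, c) = (3 - 1*(-2)) + c = (3 + 2) + c = 5 + c)
a(W) = 2*W
(D(13, -65) + 4459)*(4448 + a(0 - 27)) = ((5 - 65) + 4459)*(4448 + 2*(0 - 27)) = (-60 + 4459)*(4448 + 2*(-27)) = 4399*(4448 - 54) = 4399*4394 = 19329206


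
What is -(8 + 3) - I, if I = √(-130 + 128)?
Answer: -11 - I*√2 ≈ -11.0 - 1.4142*I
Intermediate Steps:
I = I*√2 (I = √(-2) = I*√2 ≈ 1.4142*I)
-(8 + 3) - I = -(8 + 3) - I*√2 = -1*11 - I*√2 = -11 - I*√2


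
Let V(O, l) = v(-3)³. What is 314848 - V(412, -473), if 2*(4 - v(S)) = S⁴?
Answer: 2907801/8 ≈ 3.6348e+5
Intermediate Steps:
v(S) = 4 - S⁴/2
V(O, l) = -389017/8 (V(O, l) = (4 - ½*(-3)⁴)³ = (4 - ½*81)³ = (4 - 81/2)³ = (-73/2)³ = -389017/8)
314848 - V(412, -473) = 314848 - 1*(-389017/8) = 314848 + 389017/8 = 2907801/8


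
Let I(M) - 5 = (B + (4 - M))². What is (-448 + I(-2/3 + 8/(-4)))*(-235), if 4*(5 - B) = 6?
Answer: 2873345/36 ≈ 79815.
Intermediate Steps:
B = 7/2 (B = 5 - ¼*6 = 5 - 3/2 = 7/2 ≈ 3.5000)
I(M) = 5 + (15/2 - M)² (I(M) = 5 + (7/2 + (4 - M))² = 5 + (15/2 - M)²)
(-448 + I(-2/3 + 8/(-4)))*(-235) = (-448 + (5 + (15 - 2*(-2/3 + 8/(-4)))²/4))*(-235) = (-448 + (5 + (15 - 2*(-2*⅓ + 8*(-¼)))²/4))*(-235) = (-448 + (5 + (15 - 2*(-⅔ - 2))²/4))*(-235) = (-448 + (5 + (15 - 2*(-8/3))²/4))*(-235) = (-448 + (5 + (15 + 16/3)²/4))*(-235) = (-448 + (5 + (61/3)²/4))*(-235) = (-448 + (5 + (¼)*(3721/9)))*(-235) = (-448 + (5 + 3721/36))*(-235) = (-448 + 3901/36)*(-235) = -12227/36*(-235) = 2873345/36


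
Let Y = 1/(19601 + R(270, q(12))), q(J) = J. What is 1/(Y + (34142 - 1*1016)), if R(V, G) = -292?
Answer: 19309/639629935 ≈ 3.0188e-5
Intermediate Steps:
Y = 1/19309 (Y = 1/(19601 - 292) = 1/19309 ≈ 5.1789e-5)
1/(Y + (34142 - 1*1016)) = 1/(1/19309 + (34142 - 1*1016)) = 1/(1/19309 + (34142 - 1016)) = 1/(1/19309 + 33126) = 1/(639629935/19309) = 19309/639629935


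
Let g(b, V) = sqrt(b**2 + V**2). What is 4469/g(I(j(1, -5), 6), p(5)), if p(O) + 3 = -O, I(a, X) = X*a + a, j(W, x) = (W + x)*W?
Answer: 4469*sqrt(53)/212 ≈ 153.47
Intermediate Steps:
j(W, x) = W*(W + x)
I(a, X) = a + X*a
p(O) = -3 - O
g(b, V) = sqrt(V**2 + b**2)
4469/g(I(j(1, -5), 6), p(5)) = 4469/(sqrt((-3 - 1*5)**2 + ((1*(1 - 5))*(1 + 6))**2)) = 4469/(sqrt((-3 - 5)**2 + ((1*(-4))*7)**2)) = 4469/(sqrt((-8)**2 + (-4*7)**2)) = 4469/(sqrt(64 + (-28)**2)) = 4469/(sqrt(64 + 784)) = 4469/(sqrt(848)) = 4469/((4*sqrt(53))) = 4469*(sqrt(53)/212) = 4469*sqrt(53)/212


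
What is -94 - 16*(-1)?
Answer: -78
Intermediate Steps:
-94 - 16*(-1) = -94 - 1*(-16) = -94 + 16 = -78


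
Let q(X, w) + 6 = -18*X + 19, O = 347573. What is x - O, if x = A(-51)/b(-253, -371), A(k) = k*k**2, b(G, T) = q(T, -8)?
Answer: -2325743594/6691 ≈ -3.4759e+5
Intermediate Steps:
q(X, w) = 13 - 18*X (q(X, w) = -6 + (-18*X + 19) = -6 + (19 - 18*X) = 13 - 18*X)
b(G, T) = 13 - 18*T
A(k) = k**3
x = -132651/6691 (x = (-51)**3/(13 - 18*(-371)) = -132651/(13 + 6678) = -132651/6691 ≈ -19.825)
x - O = -132651/6691 - 1*347573 = -132651/6691 - 347573 = -2325743594/6691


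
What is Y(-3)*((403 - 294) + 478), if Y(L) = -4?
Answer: -2348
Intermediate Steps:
Y(-3)*((403 - 294) + 478) = -4*((403 - 294) + 478) = -4*(109 + 478) = -4*587 = -2348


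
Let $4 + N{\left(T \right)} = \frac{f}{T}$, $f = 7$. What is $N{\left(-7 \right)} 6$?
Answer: $-30$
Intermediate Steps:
$N{\left(T \right)} = -4 + \frac{7}{T}$
$N{\left(-7 \right)} 6 = \left(-4 + \frac{7}{-7}\right) 6 = \left(-4 + 7 \left(- \frac{1}{7}\right)\right) 6 = \left(-4 - 1\right) 6 = \left(-5\right) 6 = -30$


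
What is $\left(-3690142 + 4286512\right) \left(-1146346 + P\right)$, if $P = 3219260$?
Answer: $1236223722180$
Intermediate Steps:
$\left(-3690142 + 4286512\right) \left(-1146346 + P\right) = \left(-3690142 + 4286512\right) \left(-1146346 + 3219260\right) = 596370 \cdot 2072914 = 1236223722180$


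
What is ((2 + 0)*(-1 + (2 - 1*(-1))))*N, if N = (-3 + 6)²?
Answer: 36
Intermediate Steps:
N = 9 (N = 3² = 9)
((2 + 0)*(-1 + (2 - 1*(-1))))*N = ((2 + 0)*(-1 + (2 - 1*(-1))))*9 = (2*(-1 + (2 + 1)))*9 = (2*(-1 + 3))*9 = (2*2)*9 = 4*9 = 36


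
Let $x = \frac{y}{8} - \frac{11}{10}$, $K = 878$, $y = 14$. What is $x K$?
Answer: $\frac{5707}{10} \approx 570.7$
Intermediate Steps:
$x = \frac{13}{20}$ ($x = \frac{14}{8} - \frac{11}{10} = 14 \cdot \frac{1}{8} - \frac{11}{10} = \frac{7}{4} - \frac{11}{10} = \frac{13}{20} \approx 0.65$)
$x K = \frac{13}{20} \cdot 878 = \frac{5707}{10}$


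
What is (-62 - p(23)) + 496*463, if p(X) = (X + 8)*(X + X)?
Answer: 228160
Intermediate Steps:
p(X) = 2*X*(8 + X) (p(X) = (8 + X)*(2*X) = 2*X*(8 + X))
(-62 - p(23)) + 496*463 = (-62 - 2*23*(8 + 23)) + 496*463 = (-62 - 2*23*31) + 229648 = (-62 - 1*1426) + 229648 = (-62 - 1426) + 229648 = -1488 + 229648 = 228160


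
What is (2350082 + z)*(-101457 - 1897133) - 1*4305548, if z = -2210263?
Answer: -279445160758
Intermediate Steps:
(2350082 + z)*(-101457 - 1897133) - 1*4305548 = (2350082 - 2210263)*(-101457 - 1897133) - 1*4305548 = 139819*(-1998590) - 4305548 = -279440855210 - 4305548 = -279445160758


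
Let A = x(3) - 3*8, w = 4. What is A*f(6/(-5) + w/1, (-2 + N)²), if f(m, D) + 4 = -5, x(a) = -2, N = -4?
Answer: 234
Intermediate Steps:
f(m, D) = -9 (f(m, D) = -4 - 5 = -9)
A = -26 (A = -2 - 3*8 = -2 - 24 = -26)
A*f(6/(-5) + w/1, (-2 + N)²) = -26*(-9) = 234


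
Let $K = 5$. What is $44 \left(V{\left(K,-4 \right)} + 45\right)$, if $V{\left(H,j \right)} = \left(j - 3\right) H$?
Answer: $440$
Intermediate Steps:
$V{\left(H,j \right)} = H \left(-3 + j\right)$ ($V{\left(H,j \right)} = \left(-3 + j\right) H = H \left(-3 + j\right)$)
$44 \left(V{\left(K,-4 \right)} + 45\right) = 44 \left(5 \left(-3 - 4\right) + 45\right) = 44 \left(5 \left(-7\right) + 45\right) = 44 \left(-35 + 45\right) = 44 \cdot 10 = 440$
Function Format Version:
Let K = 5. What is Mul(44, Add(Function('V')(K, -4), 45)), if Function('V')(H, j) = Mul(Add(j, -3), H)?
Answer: 440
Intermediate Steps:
Function('V')(H, j) = Mul(H, Add(-3, j)) (Function('V')(H, j) = Mul(Add(-3, j), H) = Mul(H, Add(-3, j)))
Mul(44, Add(Function('V')(K, -4), 45)) = Mul(44, Add(Mul(5, Add(-3, -4)), 45)) = Mul(44, Add(Mul(5, -7), 45)) = Mul(44, Add(-35, 45)) = Mul(44, 10) = 440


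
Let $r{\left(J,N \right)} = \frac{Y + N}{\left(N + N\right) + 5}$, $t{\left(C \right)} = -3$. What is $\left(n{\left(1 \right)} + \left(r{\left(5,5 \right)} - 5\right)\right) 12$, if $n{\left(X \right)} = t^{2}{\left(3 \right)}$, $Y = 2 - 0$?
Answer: $\frac{268}{5} \approx 53.6$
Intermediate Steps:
$Y = 2$ ($Y = 2 + 0 = 2$)
$n{\left(X \right)} = 9$ ($n{\left(X \right)} = \left(-3\right)^{2} = 9$)
$r{\left(J,N \right)} = \frac{2 + N}{5 + 2 N}$ ($r{\left(J,N \right)} = \frac{2 + N}{\left(N + N\right) + 5} = \frac{2 + N}{2 N + 5} = \frac{2 + N}{5 + 2 N}$)
$\left(n{\left(1 \right)} + \left(r{\left(5,5 \right)} - 5\right)\right) 12 = \left(9 - \left(5 - \frac{2 + 5}{5 + 2 \cdot 5}\right)\right) 12 = \left(9 - \left(5 - \frac{1}{5 + 10} \cdot 7\right)\right) 12 = \left(9 - \left(5 - \frac{1}{15} \cdot 7\right)\right) 12 = \left(9 + \left(\frac{1}{15} \cdot 7 - 5\right)\right) 12 = \left(9 + \left(\frac{7}{15} - 5\right)\right) 12 = \left(9 - \frac{68}{15}\right) 12 = \frac{67}{15} \cdot 12 = \frac{268}{5}$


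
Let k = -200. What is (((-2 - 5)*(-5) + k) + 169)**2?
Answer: 16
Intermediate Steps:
(((-2 - 5)*(-5) + k) + 169)**2 = (((-2 - 5)*(-5) - 200) + 169)**2 = ((-7*(-5) - 200) + 169)**2 = ((35 - 200) + 169)**2 = (-165 + 169)**2 = 4**2 = 16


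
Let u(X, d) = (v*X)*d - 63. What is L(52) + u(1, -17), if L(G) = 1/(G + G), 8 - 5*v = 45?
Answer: 32661/520 ≈ 62.810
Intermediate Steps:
v = -37/5 (v = 8/5 - ⅕*45 = 8/5 - 9 = -37/5 ≈ -7.4000)
L(G) = 1/(2*G)
u(X, d) = -63 - 37*X*d/5 (u(X, d) = (-37*X/5)*d - 63 = -37*X*d/5 - 63 = -63 - 37*X*d/5)
L(52) + u(1, -17) = (½)/52 + (-63 - 37/5*1*(-17)) = (½)*(1/52) + (-63 + 629/5) = 1/104 + 314/5 = 32661/520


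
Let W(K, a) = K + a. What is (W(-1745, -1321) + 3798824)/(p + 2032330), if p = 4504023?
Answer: 3795758/6536353 ≈ 0.58072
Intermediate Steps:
(W(-1745, -1321) + 3798824)/(p + 2032330) = ((-1745 - 1321) + 3798824)/(4504023 + 2032330) = (-3066 + 3798824)/6536353 = 3795758*(1/6536353) = 3795758/6536353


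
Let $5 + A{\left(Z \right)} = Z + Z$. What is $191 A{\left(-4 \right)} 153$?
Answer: $-379899$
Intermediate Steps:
$A{\left(Z \right)} = -5 + 2 Z$ ($A{\left(Z \right)} = -5 + \left(Z + Z\right) = -5 + 2 Z$)
$191 A{\left(-4 \right)} 153 = 191 \left(-5 + 2 \left(-4\right)\right) 153 = 191 \left(-5 - 8\right) 153 = 191 \left(-13\right) 153 = \left(-2483\right) 153 = -379899$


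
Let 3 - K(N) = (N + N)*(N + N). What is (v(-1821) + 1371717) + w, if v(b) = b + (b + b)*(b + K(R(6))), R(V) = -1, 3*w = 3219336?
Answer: 9078732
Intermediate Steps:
w = 1073112 (w = (⅓)*3219336 = 1073112)
K(N) = 3 - 4*N² (K(N) = 3 - (N + N)*(N + N) = 3 - 2*N*2*N = 3 - 4*N²)
v(b) = b + 2*b*(-1 + b) (v(b) = b + (b + b)*(b + (3 - 4*(-1)²)) = b + (2*b)*(b + (3 - 4*1)) = b + (2*b)*(b + (3 - 4)) = b + (2*b)*(b - 1) = b + (2*b)*(-1 + b) = b + 2*b*(-1 + b))
(v(-1821) + 1371717) + w = (-1821*(-1 + 2*(-1821)) + 1371717) + 1073112 = (-1821*(-1 - 3642) + 1371717) + 1073112 = (-1821*(-3643) + 1371717) + 1073112 = (6633903 + 1371717) + 1073112 = 8005620 + 1073112 = 9078732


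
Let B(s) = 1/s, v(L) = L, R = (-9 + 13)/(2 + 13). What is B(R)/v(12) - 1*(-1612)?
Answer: 25797/16 ≈ 1612.3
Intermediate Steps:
R = 4/15 ≈ 0.26667
B(R)/v(12) - 1*(-1612) = 1/((4/15)*12) - 1*(-1612) = (15/4)*(1/12) + 1612 = 5/16 + 1612 = 25797/16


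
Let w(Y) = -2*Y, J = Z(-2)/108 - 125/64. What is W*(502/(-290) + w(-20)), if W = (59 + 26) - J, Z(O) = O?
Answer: 833942563/250560 ≈ 3328.3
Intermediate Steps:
J = -3407/1728 (J = -2/108 - 125/64 = -2*1/108 - 125*1/64 = -1/54 - 125/64 = -3407/1728 ≈ -1.9716)
W = 150287/1728 (W = (59 + 26) - 1*(-3407/1728) = 85 + 3407/1728 = 150287/1728 ≈ 86.972)
W*(502/(-290) + w(-20)) = 150287*(502/(-290) - 2*(-20))/1728 = 150287*(502*(-1/290) + 40)/1728 = 150287*(-251/145 + 40)/1728 = (150287/1728)*(5549/145) = 833942563/250560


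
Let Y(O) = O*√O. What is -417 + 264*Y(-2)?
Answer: -417 - 528*I*√2 ≈ -417.0 - 746.71*I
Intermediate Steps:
Y(O) = O^(3/2)
-417 + 264*Y(-2) = -417 + 264*(-2)^(3/2) = -417 + 264*(-2*I*√2) = -417 - 528*I*√2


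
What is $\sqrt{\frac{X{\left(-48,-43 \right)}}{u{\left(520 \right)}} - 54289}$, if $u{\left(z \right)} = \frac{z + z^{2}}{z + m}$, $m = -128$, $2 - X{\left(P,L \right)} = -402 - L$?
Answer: $\frac{8 i \sqrt{972814083735}}{33865} \approx 233.0 i$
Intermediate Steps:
$X{\left(P,L \right)} = 404 + L$ ($X{\left(P,L \right)} = 2 - \left(-402 - L\right) = 2 + \left(402 + L\right) = 404 + L$)
$u{\left(z \right)} = \frac{z + z^{2}}{-128 + z}$ ($u{\left(z \right)} = \frac{z + z^{2}}{z - 128} = \frac{z + z^{2}}{-128 + z}$)
$\sqrt{\frac{X{\left(-48,-43 \right)}}{u{\left(520 \right)}} - 54289} = \sqrt{\frac{404 - 43}{520 \frac{1}{-128 + 520} \left(1 + 520\right)} - 54289} = \sqrt{\frac{361}{520 \cdot \frac{1}{392} \cdot 521} - 54289} = \sqrt{\frac{361}{\frac{33865}{49}} - 54289} = \sqrt{361 \cdot \frac{49}{33865} - 54289} = \sqrt{\frac{17689}{33865} - 54289} = \sqrt{- \frac{1838479296}{33865}} = \frac{8 i \sqrt{972814083735}}{33865}$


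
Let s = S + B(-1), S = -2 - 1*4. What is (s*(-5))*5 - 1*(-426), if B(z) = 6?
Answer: 426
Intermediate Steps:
S = -6 (S = -2 - 4 = -6)
s = 0 (s = -6 + 6 = 0)
(s*(-5))*5 - 1*(-426) = (0*(-5))*5 - 1*(-426) = 0*5 + 426 = 0 + 426 = 426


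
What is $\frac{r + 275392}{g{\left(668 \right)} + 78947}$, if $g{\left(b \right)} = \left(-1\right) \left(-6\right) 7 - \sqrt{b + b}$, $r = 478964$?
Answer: $\frac{19861942028}{2079753595} + \frac{502904 \sqrt{334}}{2079753595} \approx 9.5546$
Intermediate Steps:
$g{\left(b \right)} = 42 - \sqrt{2} \sqrt{b}$ ($g{\left(b \right)} = 6 \cdot 7 - \sqrt{2 b} = 42 - \sqrt{2} \sqrt{b}$)
$\frac{r + 275392}{g{\left(668 \right)} + 78947} = \frac{478964 + 275392}{\left(42 - \sqrt{2} \sqrt{668}\right) + 78947} = \frac{754356}{\left(42 - \sqrt{2} \cdot 2 \sqrt{167}\right) + 78947} = \frac{754356}{\left(42 - 2 \sqrt{334}\right) + 78947} = \frac{754356}{78989 - 2 \sqrt{334}}$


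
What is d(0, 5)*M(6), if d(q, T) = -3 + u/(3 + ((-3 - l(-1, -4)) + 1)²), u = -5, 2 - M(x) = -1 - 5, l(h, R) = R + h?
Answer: -82/3 ≈ -27.333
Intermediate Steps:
M(x) = 8 (M(x) = 2 - (-1 - 5) = 2 - 1*(-6) = 2 + 6 = 8)
d(q, T) = -41/12 (d(q, T) = -3 - 5/(3 + ((-3 - (-4 - 1)) + 1)²) = -3 - 5/(3 + ((-3 - 1*(-5)) + 1)²) = -3 - 5/(3 + ((-3 + 5) + 1)²) = -3 - 5/(3 + (2 + 1)²) = -3 - 5/(3 + 3²) = -3 - 5/(3 + 9) = -3 - 5/12 = -41/12)
d(0, 5)*M(6) = -41/12*8 = -82/3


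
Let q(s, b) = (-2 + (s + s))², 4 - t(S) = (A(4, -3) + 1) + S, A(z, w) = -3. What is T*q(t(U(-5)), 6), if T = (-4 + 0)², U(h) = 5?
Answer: 0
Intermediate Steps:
t(S) = 6 - S (t(S) = 4 - ((-3 + 1) + S) = 4 - (-2 + S) = 4 + (2 - S) = 6 - S)
q(s, b) = (-2 + 2*s)²
T = 16 (T = (-4)² = 16)
T*q(t(U(-5)), 6) = 16*(4*(-1 + (6 - 1*5))²) = 16*(4*(-1 + (6 - 5))²) = 16*(4*(-1 + 1)²) = 16*(4*0²) = 16*(4*0) = 16*0 = 0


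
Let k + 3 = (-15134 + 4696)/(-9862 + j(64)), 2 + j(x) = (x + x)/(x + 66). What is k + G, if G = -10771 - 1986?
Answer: -4089853245/320548 ≈ -12759.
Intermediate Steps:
G = -12757
j(x) = -2 + 2*x/(66 + x) (j(x) = -2 + (x + x)/(x + 66) = -2 + (2*x)/(66 + x) = -2 + 2*x/(66 + x))
k = -622409/320548 (k = -3 + (-15134 + 4696)/(-9862 - 132/(66 + 64)) = -3 - 10438/(-9862 - 132/130) = -3 - 10438/(-9862 - 132*1/130) = -3 - 10438/(-9862 - 66/65) = -3 - 10438/(-641096/65) = -3 - 10438*(-65/641096) = -3 + 339235/320548 = -622409/320548 ≈ -1.9417)
k + G = -622409/320548 - 12757 = -4089853245/320548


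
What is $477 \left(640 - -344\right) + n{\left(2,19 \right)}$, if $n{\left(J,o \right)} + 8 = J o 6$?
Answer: $469588$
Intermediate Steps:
$n{\left(J,o \right)} = -8 + 6 J o$ ($n{\left(J,o \right)} = -8 + J o 6 = -8 + 6 J o$)
$477 \left(640 - -344\right) + n{\left(2,19 \right)} = 477 \left(640 - -344\right) - \left(8 - 228\right) = 477 \left(640 + 344\right) + \left(-8 + 228\right) = 477 \cdot 984 + 220 = 469368 + 220 = 469588$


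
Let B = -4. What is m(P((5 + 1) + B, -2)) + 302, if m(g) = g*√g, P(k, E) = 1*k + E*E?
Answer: 302 + 6*√6 ≈ 316.70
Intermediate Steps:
P(k, E) = k + E²
m(g) = g^(3/2)
m(P((5 + 1) + B, -2)) + 302 = (((5 + 1) - 4) + (-2)²)^(3/2) + 302 = ((6 - 4) + 4)^(3/2) + 302 = (2 + 4)^(3/2) + 302 = 6^(3/2) + 302 = 6*√6 + 302 = 302 + 6*√6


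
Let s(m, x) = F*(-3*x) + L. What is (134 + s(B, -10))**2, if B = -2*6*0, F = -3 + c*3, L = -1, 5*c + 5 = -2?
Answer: 6889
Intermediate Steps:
c = -7/5 (c = -1 + (1/5)*(-2) = -1 - 2/5 = -7/5 ≈ -1.4000)
F = -36/5 (F = -3 - 7/5*3 = -3 - 21/5 = -36/5 ≈ -7.2000)
B = 0 (B = -12*0 = 0)
s(m, x) = -1 + 108*x/5 (s(m, x) = -(-108)*x/5 - 1 = 108*x/5 - 1 = -1 + 108*x/5)
(134 + s(B, -10))**2 = (134 + (-1 + (108/5)*(-10)))**2 = (134 + (-1 - 216))**2 = (134 - 217)**2 = (-83)**2 = 6889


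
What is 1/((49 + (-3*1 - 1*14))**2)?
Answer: 1/1024 ≈ 0.00097656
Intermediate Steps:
1/((49 + (-3*1 - 1*14))**2) = 1/((49 + (-3 - 14))**2) = 1/((49 - 17)**2) = 1/(32**2) = 1/1024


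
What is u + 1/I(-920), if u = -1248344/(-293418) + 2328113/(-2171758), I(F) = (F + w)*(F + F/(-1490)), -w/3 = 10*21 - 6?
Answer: 106401408804917138711/33433318188176396976 ≈ 3.1825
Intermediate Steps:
w = -612 (w = -3*(10*21 - 6) = -3*(210 - 6) = -3*204 = -612)
I(F) = 1489*F*(-612 + F)/1490 (I(F) = (F - 612)*(F + F/(-1490)) = (-612 + F)*(F + F*(-1/1490)) = (-612 + F)*(F - F/1490) = (-612 + F)*(1489*F/1490) = 1489*F*(-612 + F)/1490)
u = 1013995404259/318616444422 (u = -1248344*(-1/293418) + 2328113*(-1/2171758) = 624172/146709 - 2328113/2171758 = 1013995404259/318616444422 ≈ 3.1825)
u + 1/I(-920) = 1013995404259/318616444422 + 1/((1489/1490)*(-920)*(-612 - 920)) = 1013995404259/318616444422 + 1/((1489/1490)*(-920)*(-1532)) = 1013995404259/318616444422 + 1/(209865616/149) = 1013995404259/318616444422 + 149/209865616 = 106401408804917138711/33433318188176396976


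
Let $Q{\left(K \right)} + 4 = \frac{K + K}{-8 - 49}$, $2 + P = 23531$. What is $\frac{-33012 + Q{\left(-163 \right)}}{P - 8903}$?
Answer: $- \frac{940793}{416841} \approx -2.257$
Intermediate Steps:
$P = 23529$ ($P = -2 + 23531 = 23529$)
$Q{\left(K \right)} = -4 - \frac{2 K}{57}$ ($Q{\left(K \right)} = -4 + \frac{K + K}{-8 - 49} = -4 + \frac{2 K}{-57} = -4 + 2 K \left(- \frac{1}{57}\right) = -4 - \frac{2 K}{57}$)
$\frac{-33012 + Q{\left(-163 \right)}}{P - 8903} = \frac{-33012 - - \frac{98}{57}}{23529 - 8903} = \frac{-33012 + \left(-4 + \frac{326}{57}\right)}{14626} = \left(-33012 + \frac{98}{57}\right) \frac{1}{14626} = \left(- \frac{1881586}{57}\right) \frac{1}{14626} = - \frac{940793}{416841}$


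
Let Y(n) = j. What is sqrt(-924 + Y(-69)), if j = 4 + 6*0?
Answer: 2*I*sqrt(230) ≈ 30.332*I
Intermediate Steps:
j = 4 (j = 4 + 0 = 4)
Y(n) = 4
sqrt(-924 + Y(-69)) = sqrt(-924 + 4) = sqrt(-920) = 2*I*sqrt(230)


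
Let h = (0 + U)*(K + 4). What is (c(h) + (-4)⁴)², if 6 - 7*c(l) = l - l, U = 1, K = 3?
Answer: 3232804/49 ≈ 65976.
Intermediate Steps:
h = 7 (h = (0 + 1)*(3 + 4) = 1*7 = 7)
c(l) = 6/7 (c(l) = 6/7 - (l - l)/7 = 6/7 - ⅐*0 = 6/7 + 0 = 6/7)
(c(h) + (-4)⁴)² = (6/7 + (-4)⁴)² = (6/7 + 256)² = (1798/7)² = 3232804/49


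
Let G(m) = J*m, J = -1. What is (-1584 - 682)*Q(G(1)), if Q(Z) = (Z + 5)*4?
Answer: -36256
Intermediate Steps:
G(m) = -m
Q(Z) = 20 + 4*Z (Q(Z) = (5 + Z)*4 = 20 + 4*Z)
(-1584 - 682)*Q(G(1)) = (-1584 - 682)*(20 + 4*(-1*1)) = -2266*(20 + 4*(-1)) = -2266*(20 - 4) = -2266*16 = -36256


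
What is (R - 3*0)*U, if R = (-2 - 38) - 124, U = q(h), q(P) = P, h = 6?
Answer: -984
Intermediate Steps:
U = 6
R = -164 (R = -40 - 124 = -164)
(R - 3*0)*U = (-164 - 3*0)*6 = (-164 + 0)*6 = -164*6 = -984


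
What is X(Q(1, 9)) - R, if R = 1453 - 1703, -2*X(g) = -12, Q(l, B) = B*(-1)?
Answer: 256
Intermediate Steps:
Q(l, B) = -B
X(g) = 6 (X(g) = -1/2*(-12) = 6)
R = -250
X(Q(1, 9)) - R = 6 - 1*(-250) = 6 + 250 = 256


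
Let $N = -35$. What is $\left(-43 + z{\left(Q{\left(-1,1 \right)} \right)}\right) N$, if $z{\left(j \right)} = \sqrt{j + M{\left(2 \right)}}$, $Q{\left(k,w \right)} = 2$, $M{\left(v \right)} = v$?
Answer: $1435$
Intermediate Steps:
$z{\left(j \right)} = \sqrt{2 + j}$ ($z{\left(j \right)} = \sqrt{j + 2} = \sqrt{2 + j}$)
$\left(-43 + z{\left(Q{\left(-1,1 \right)} \right)}\right) N = \left(-43 + \sqrt{2 + 2}\right) \left(-35\right) = \left(-43 + \sqrt{4}\right) \left(-35\right) = \left(-43 + 2\right) \left(-35\right) = \left(-41\right) \left(-35\right) = 1435$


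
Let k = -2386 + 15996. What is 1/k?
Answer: 1/13610 ≈ 7.3475e-5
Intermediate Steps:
k = 13610
1/k = 1/13610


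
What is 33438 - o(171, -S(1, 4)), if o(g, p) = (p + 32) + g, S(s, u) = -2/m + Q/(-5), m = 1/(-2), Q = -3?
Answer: 166198/5 ≈ 33240.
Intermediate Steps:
m = -½ ≈ -0.50000
S(s, u) = 23/5 (S(s, u) = -2/(-½) - 3/(-5) = -2*(-2) - 3*(-⅕) = 4 + ⅗ = 23/5)
o(g, p) = 32 + g + p (o(g, p) = (32 + p) + g = 32 + g + p)
33438 - o(171, -S(1, 4)) = 33438 - (32 + 171 - 1*23/5) = 33438 - (32 + 171 - 23/5) = 33438 - 1*992/5 = 33438 - 992/5 = 166198/5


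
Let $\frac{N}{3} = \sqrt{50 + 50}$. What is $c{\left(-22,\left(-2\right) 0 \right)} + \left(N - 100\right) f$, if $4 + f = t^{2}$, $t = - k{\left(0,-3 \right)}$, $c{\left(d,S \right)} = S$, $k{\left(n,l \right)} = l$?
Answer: $-350$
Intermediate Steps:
$N = 30$ ($N = 3 \sqrt{50 + 50} = 3 \sqrt{100} = 3 \cdot 10 = 30$)
$t = 3$ ($t = \left(-1\right) \left(-3\right) = 3$)
$f = 5$ ($f = -4 + 3^{2} = -4 + 9 = 5$)
$c{\left(-22,\left(-2\right) 0 \right)} + \left(N - 100\right) f = \left(-2\right) 0 + \left(30 - 100\right) 5 = 0 + \left(30 - 100\right) 5 = 0 - 350 = -350$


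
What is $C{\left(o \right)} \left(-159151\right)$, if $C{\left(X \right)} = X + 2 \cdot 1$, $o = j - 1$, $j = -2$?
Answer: $159151$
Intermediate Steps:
$o = -3$ ($o = -2 - 1 = -3$)
$C{\left(X \right)} = 2 + X$ ($C{\left(X \right)} = X + 2 = 2 + X$)
$C{\left(o \right)} \left(-159151\right) = \left(2 - 3\right) \left(-159151\right) = \left(-1\right) \left(-159151\right) = 159151$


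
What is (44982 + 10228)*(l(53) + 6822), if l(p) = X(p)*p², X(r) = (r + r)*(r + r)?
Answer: 1742910466660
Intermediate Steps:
X(r) = 4*r² (X(r) = (2*r)*(2*r) = 4*r²)
l(p) = 4*p⁴ (l(p) = (4*p²)*p² = 4*p⁴)
(44982 + 10228)*(l(53) + 6822) = (44982 + 10228)*(4*53⁴ + 6822) = 55210*(4*7890481 + 6822) = 55210*(31561924 + 6822) = 55210*31568746 = 1742910466660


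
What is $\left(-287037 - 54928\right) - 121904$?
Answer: $-463869$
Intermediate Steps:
$\left(-287037 - 54928\right) - 121904 = -341965 - 121904 = -463869$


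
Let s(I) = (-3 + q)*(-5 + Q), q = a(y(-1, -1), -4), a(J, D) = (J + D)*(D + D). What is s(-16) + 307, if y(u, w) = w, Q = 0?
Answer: 122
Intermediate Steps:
a(J, D) = 2*D*(D + J) (a(J, D) = (D + J)*(2*D) = 2*D*(D + J))
q = 40 (q = 2*(-4)*(-4 - 1) = 2*(-4)*(-5) = 40)
s(I) = -185 (s(I) = (-3 + 40)*(-5 + 0) = 37*(-5) = -185)
s(-16) + 307 = -185 + 307 = 122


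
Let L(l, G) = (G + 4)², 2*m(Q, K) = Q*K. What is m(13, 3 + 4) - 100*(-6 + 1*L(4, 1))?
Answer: -3709/2 ≈ -1854.5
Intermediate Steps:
m(Q, K) = K*Q/2 (m(Q, K) = (Q*K)/2 = (K*Q)/2 = K*Q/2)
L(l, G) = (4 + G)²
m(13, 3 + 4) - 100*(-6 + 1*L(4, 1)) = (½)*(3 + 4)*13 - 100*(-6 + 1*(4 + 1)²) = (½)*7*13 - 100*(-6 + 1*5²) = 91/2 - 100*(-6 + 1*25) = 91/2 - 100*(-6 + 25) = 91/2 - 100*19 = 91/2 - 1900 = -3709/2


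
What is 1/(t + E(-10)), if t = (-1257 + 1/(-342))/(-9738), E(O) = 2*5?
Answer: 3330396/33733855 ≈ 0.098726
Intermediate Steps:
E(O) = 10
t = 429895/3330396 (t = (-1257 - 1/342)*(-1/9738) = -429895/342*(-1/9738) = 429895/3330396 ≈ 0.12908)
1/(t + E(-10)) = 1/(429895/3330396 + 10) = 1/(33733855/3330396) = 3330396/33733855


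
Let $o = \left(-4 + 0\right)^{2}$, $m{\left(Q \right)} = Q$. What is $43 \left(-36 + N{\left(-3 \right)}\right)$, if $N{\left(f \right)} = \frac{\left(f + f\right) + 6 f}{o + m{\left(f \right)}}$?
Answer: $- \frac{21156}{13} \approx -1627.4$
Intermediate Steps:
$o = 16$ ($o = \left(-4\right)^{2} = 16$)
$N{\left(f \right)} = \frac{8 f}{16 + f}$ ($N{\left(f \right)} = \frac{\left(f + f\right) + 6 f}{16 + f} = \frac{2 f + 6 f}{16 + f} = \frac{8 f}{16 + f}$)
$43 \left(-36 + N{\left(-3 \right)}\right) = 43 \left(-36 + 8 \left(-3\right) \frac{1}{16 - 3}\right) = 43 \left(-36 + 8 \left(-3\right) \frac{1}{13}\right) = 43 \left(-36 - \frac{24}{13}\right) = 43 \left(- \frac{492}{13}\right) = - \frac{21156}{13}$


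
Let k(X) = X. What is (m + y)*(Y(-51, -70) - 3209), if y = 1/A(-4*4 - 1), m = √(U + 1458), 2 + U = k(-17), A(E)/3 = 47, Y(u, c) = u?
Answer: -3260/141 - 3260*√1439 ≈ -1.2369e+5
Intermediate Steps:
A(E) = 141 (A(E) = 3*47 = 141)
U = -19 (U = -2 - 17 = -19)
m = √1439 (m = √(-19 + 1458) = √1439 ≈ 37.934)
y = 1/141 ≈ 0.0070922
(m + y)*(Y(-51, -70) - 3209) = (√1439 + 1/141)*(-51 - 3209) = (1/141 + √1439)*(-3260) = -3260/141 - 3260*√1439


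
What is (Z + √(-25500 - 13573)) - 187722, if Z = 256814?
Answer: 69092 + I*√39073 ≈ 69092.0 + 197.67*I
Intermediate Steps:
(Z + √(-25500 - 13573)) - 187722 = (256814 + √(-25500 - 13573)) - 187722 = (256814 + √(-39073)) - 187722 = (256814 + I*√39073) - 187722 = 69092 + I*√39073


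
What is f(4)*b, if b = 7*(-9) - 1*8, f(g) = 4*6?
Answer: -1704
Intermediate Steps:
f(g) = 24
b = -71 (b = -63 - 8 = -71)
f(4)*b = 24*(-71) = -1704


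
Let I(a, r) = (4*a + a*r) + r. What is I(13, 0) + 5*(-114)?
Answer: -518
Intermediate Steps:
I(a, r) = r + 4*a + a*r
I(13, 0) + 5*(-114) = (0 + 4*13 + 13*0) + 5*(-114) = (0 + 52 + 0) - 570 = 52 - 570 = -518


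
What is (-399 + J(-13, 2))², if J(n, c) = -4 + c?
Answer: 160801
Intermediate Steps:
(-399 + J(-13, 2))² = (-399 + (-4 + 2))² = (-399 - 2)² = (-401)² = 160801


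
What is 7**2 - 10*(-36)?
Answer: 409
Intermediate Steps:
7**2 - 10*(-36) = 49 + 360 = 409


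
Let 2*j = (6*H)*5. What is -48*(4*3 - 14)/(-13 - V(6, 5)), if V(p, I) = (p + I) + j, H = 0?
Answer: -4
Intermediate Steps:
j = 0 (j = ((6*0)*5)/2 = (0*5)/2 = (½)*0 = 0)
V(p, I) = I + p (V(p, I) = (p + I) + 0 = (I + p) + 0 = I + p)
-48*(4*3 - 14)/(-13 - V(6, 5)) = -48*(4*3 - 14)/(-13 - (5 + 6)) = -48*(12 - 14)/(-13 - 1*11) = -(-96)/(-13 - 11) = -(-96)/(-24) = -(-96)*(-1)/24 = -48*1/12 = -4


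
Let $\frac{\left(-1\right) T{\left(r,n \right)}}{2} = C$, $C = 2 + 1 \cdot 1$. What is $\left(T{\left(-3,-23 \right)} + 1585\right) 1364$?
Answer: $2153756$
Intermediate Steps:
$C = 3$ ($C = 2 + 1 = 3$)
$T{\left(r,n \right)} = -6$ ($T{\left(r,n \right)} = \left(-2\right) 3 = -6$)
$\left(T{\left(-3,-23 \right)} + 1585\right) 1364 = \left(-6 + 1585\right) 1364 = 1579 \cdot 1364 = 2153756$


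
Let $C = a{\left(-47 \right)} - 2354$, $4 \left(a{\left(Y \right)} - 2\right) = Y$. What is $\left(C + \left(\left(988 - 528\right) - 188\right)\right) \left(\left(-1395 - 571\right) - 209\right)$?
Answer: $\frac{18198225}{4} \approx 4.5496 \cdot 10^{6}$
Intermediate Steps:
$a{\left(Y \right)} = 2 + \frac{Y}{4}$
$C = - \frac{9455}{4}$ ($C = \left(2 + \frac{1}{4} \left(-47\right)\right) - 2354 = \left(2 - \frac{47}{4}\right) - 2354 = - \frac{39}{4} - 2354 = - \frac{9455}{4} \approx -2363.8$)
$\left(C + \left(\left(988 - 528\right) - 188\right)\right) \left(\left(-1395 - 571\right) - 209\right) = \left(- \frac{9455}{4} + \left(\left(988 - 528\right) - 188\right)\right) \left(\left(-1395 - 571\right) - 209\right) = \left(- \frac{9455}{4} + \left(\left(988 - 528\right) - 188\right)\right) \left(-1966 - 209\right) = \left(- \frac{9455}{4} + \left(460 - 188\right)\right) \left(-2175\right) = \left(- \frac{9455}{4} + 272\right) \left(-2175\right) = \left(- \frac{8367}{4}\right) \left(-2175\right) = \frac{18198225}{4}$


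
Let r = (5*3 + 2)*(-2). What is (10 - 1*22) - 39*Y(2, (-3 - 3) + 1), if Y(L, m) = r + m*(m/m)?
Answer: 1509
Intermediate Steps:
r = -34 (r = (15 + 2)*(-2) = 17*(-2) = -34)
Y(L, m) = -34 + m (Y(L, m) = -34 + m*(m/m) = -34 + m*1 = -34 + m)
(10 - 1*22) - 39*Y(2, (-3 - 3) + 1) = (10 - 1*22) - 39*(-34 + ((-3 - 3) + 1)) = (10 - 22) - 39*(-34 + (-6 + 1)) = -12 - 39*(-34 - 5) = -12 - 39*(-39) = -12 + 1521 = 1509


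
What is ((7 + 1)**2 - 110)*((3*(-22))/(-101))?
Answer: -3036/101 ≈ -30.059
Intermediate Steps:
((7 + 1)**2 - 110)*((3*(-22))/(-101)) = (8**2 - 110)*(-66*(-1/101)) = (64 - 110)*(66/101) = -46*66/101 = -3036/101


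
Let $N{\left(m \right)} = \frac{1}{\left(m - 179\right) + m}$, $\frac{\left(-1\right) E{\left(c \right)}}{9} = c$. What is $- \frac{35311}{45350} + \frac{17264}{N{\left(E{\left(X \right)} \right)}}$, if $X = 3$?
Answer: $- \frac{182420954511}{45350} \approx -4.0225 \cdot 10^{6}$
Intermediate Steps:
$E{\left(c \right)} = - 9 c$
$N{\left(m \right)} = \frac{1}{-179 + 2 m}$ ($N{\left(m \right)} = \frac{1}{\left(-179 + m\right) + m} = \frac{1}{-179 + 2 m}$)
$- \frac{35311}{45350} + \frac{17264}{N{\left(E{\left(X \right)} \right)}} = - \frac{35311}{45350} + \frac{17264}{\frac{1}{-179 + 2 \left(\left(-9\right) 3\right)}} = \left(-35311\right) \frac{1}{45350} + \frac{17264}{\frac{1}{-179 + 2 \left(-27\right)}} = - \frac{35311}{45350} + \frac{17264}{\frac{1}{-179 - 54}} = - \frac{35311}{45350} + \frac{17264}{\frac{1}{-233}} = - \frac{35311}{45350} + \frac{17264}{- \frac{1}{233}} = - \frac{35311}{45350} + 17264 \left(-233\right) = - \frac{35311}{45350} - 4022512 = - \frac{182420954511}{45350}$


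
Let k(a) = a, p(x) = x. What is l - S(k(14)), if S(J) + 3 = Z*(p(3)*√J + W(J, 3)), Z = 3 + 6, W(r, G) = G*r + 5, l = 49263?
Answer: 48843 - 27*√14 ≈ 48742.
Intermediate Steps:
W(r, G) = 5 + G*r
Z = 9
S(J) = 42 + 27*J + 27*√J (S(J) = -3 + 9*(3*√J + (5 + 3*J)) = -3 + 9*(5 + 3*J + 3*√J) = -3 + (45 + 27*J + 27*√J) = 42 + 27*J + 27*√J)
l - S(k(14)) = 49263 - (42 + 27*14 + 27*√14) = 49263 - (42 + 378 + 27*√14) = 49263 - (420 + 27*√14) = 49263 + (-420 - 27*√14) = 48843 - 27*√14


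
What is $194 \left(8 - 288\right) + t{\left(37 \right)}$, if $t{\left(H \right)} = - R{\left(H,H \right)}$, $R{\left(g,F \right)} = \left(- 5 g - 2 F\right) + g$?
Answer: $-54098$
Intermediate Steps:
$R{\left(g,F \right)} = - 4 g - 2 F$
$t{\left(H \right)} = 6 H$ ($t{\left(H \right)} = - (- 4 H - 2 H) = - \left(-6\right) H = 6 H$)
$194 \left(8 - 288\right) + t{\left(37 \right)} = 194 \left(8 - 288\right) + 6 \cdot 37 = 194 \left(8 - 288\right) + 222 = 194 \left(-280\right) + 222 = -54320 + 222 = -54098$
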